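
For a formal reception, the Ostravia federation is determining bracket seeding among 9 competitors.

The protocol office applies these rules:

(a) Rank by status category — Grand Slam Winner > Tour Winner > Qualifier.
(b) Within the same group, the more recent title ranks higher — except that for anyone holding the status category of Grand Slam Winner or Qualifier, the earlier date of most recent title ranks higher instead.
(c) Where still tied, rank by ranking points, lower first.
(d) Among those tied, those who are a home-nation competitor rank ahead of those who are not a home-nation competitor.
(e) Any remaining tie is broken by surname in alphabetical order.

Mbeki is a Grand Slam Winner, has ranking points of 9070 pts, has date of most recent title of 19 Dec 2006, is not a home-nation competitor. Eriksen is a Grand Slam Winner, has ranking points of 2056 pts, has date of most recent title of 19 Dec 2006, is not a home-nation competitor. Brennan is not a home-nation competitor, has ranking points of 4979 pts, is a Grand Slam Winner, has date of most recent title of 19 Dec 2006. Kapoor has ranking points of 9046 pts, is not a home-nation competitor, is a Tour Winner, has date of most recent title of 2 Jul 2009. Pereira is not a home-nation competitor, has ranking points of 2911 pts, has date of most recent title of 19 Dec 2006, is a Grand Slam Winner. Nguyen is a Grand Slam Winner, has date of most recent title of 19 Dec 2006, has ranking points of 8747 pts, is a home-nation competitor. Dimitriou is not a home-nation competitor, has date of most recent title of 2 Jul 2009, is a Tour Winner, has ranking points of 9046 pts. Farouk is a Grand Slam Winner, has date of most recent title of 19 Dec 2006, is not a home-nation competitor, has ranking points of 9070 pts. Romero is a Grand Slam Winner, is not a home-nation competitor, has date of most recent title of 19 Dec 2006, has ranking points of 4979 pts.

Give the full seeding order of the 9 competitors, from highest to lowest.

By status category: Eriksen, Pereira, Brennan, Romero, Nguyen, Farouk and Mbeki (Grand Slam Winner); then Dimitriou and Kapoor (Tour Winner).
Eriksen, Pereira, Brennan, Romero, Nguyen, Farouk and Mbeki all have date of most recent title 19 Dec 2006, so the next rule applies.
Among Eriksen, Pereira, Brennan, Romero, Nguyen, Farouk and Mbeki, by ranking points (lower first): Eriksen (2056 pts) before Pereira (2911 pts) before Brennan and Romero (4979 pts) before Nguyen (8747 pts) before Farouk and Mbeki (9070 pts).
Brennan and Romero are each not a home-nation competitor, so the next rule applies.
Among Brennan and Romero, alphabetically by surname: Brennan before Romero.
Farouk and Mbeki are each not a home-nation competitor, so the next rule applies.
Among Farouk and Mbeki, alphabetically by surname: Farouk before Mbeki.
Dimitriou and Kapoor both have date of most recent title 2 Jul 2009, so the next rule applies.
Dimitriou and Kapoor both have ranking points 9046 pts, so the next rule applies.
Dimitriou and Kapoor are each not a home-nation competitor, so the next rule applies.
Among Dimitriou and Kapoor, alphabetically by surname: Dimitriou before Kapoor.
Full order: Eriksen, Pereira, Brennan, Romero, Nguyen, Farouk, Mbeki, Dimitriou, Kapoor.

Eriksen, Pereira, Brennan, Romero, Nguyen, Farouk, Mbeki, Dimitriou, Kapoor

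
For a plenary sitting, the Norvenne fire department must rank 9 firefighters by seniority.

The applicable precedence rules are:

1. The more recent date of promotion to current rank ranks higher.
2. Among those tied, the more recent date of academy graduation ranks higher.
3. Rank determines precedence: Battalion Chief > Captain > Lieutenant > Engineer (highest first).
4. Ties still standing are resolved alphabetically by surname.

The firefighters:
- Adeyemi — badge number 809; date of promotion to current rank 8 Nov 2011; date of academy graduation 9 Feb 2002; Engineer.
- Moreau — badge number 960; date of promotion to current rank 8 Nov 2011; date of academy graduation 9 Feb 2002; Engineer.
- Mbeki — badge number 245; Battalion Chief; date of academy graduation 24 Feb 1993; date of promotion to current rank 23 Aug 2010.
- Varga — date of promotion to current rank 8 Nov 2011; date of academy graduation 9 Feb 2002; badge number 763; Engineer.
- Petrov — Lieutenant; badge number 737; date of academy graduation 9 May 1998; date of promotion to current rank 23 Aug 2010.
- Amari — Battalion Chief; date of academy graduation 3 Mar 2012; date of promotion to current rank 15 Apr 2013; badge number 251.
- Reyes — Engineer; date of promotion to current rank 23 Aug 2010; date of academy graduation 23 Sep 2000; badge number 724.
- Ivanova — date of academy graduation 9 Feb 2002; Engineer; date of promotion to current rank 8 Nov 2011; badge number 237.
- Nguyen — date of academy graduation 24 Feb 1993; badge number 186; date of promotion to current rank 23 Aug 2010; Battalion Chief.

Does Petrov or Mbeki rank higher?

Petrov

By date of promotion to current rank (later first): Amari (15 Apr 2013); then Adeyemi, Ivanova, Moreau and Varga (each 8 Nov 2011); then Reyes, Petrov, Mbeki and Nguyen (each 23 Aug 2010).
Adeyemi, Ivanova, Moreau and Varga all have date of academy graduation 9 Feb 2002, so the next rule applies.
Adeyemi, Ivanova, Moreau and Varga are each Engineer, so the next rule applies.
Among Adeyemi, Ivanova, Moreau and Varga, alphabetically by surname: Adeyemi before Ivanova before Moreau before Varga.
Among Reyes, Petrov, Mbeki and Nguyen, by date of academy graduation (later first): Reyes (23 Sep 2000) before Petrov (9 May 1998) before Mbeki and Nguyen (24 Feb 1993).
Mbeki and Nguyen are each Battalion Chief, so the next rule applies.
Among Mbeki and Nguyen, alphabetically by surname: Mbeki before Nguyen.
So Petrov takes precedence.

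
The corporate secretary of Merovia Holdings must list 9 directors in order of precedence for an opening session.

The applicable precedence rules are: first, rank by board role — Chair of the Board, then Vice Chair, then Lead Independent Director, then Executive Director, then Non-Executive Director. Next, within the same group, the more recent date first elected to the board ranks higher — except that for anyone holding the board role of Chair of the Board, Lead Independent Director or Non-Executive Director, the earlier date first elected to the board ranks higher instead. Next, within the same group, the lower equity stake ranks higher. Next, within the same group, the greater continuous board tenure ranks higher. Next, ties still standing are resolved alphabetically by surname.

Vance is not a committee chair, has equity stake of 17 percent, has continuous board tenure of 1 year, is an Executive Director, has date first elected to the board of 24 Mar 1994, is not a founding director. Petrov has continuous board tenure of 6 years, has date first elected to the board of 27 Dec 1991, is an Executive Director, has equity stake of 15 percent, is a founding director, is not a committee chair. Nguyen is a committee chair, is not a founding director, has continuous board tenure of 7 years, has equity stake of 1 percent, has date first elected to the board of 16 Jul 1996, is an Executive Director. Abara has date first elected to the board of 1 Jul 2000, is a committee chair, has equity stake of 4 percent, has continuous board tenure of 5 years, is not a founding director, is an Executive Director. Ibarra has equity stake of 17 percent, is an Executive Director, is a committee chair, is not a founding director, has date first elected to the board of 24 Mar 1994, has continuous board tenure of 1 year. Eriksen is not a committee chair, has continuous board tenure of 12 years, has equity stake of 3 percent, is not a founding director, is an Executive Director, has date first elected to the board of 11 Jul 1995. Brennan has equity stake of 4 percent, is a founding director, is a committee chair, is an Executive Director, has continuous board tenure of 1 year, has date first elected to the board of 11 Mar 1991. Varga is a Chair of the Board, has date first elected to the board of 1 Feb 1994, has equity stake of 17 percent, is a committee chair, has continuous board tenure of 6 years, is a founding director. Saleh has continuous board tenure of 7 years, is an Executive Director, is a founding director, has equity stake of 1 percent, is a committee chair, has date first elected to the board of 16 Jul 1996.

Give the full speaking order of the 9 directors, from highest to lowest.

Varga, Abara, Nguyen, Saleh, Eriksen, Ibarra, Vance, Petrov, Brennan

By board role: Varga (Chair of the Board); then Abara, Nguyen, Saleh, Eriksen, Ibarra, Vance, Petrov and Brennan (Executive Director).
Among Abara, Nguyen, Saleh, Eriksen, Ibarra, Vance, Petrov and Brennan, by date first elected to the board (later first): Abara (1 Jul 2000) before Nguyen and Saleh (16 Jul 1996) before Eriksen (11 Jul 1995) before Ibarra and Vance (24 Mar 1994) before Petrov (27 Dec 1991) before Brennan (11 Mar 1991).
Nguyen and Saleh both have equity stake 1 percent, so the next rule applies.
Nguyen and Saleh both have continuous board tenure 7 years, so the next rule applies.
Among Nguyen and Saleh, alphabetically by surname: Nguyen before Saleh.
Ibarra and Vance both have equity stake 17 percent, so the next rule applies.
Ibarra and Vance both have continuous board tenure 1 year, so the next rule applies.
Among Ibarra and Vance, alphabetically by surname: Ibarra before Vance.
Full order: Varga, Abara, Nguyen, Saleh, Eriksen, Ibarra, Vance, Petrov, Brennan.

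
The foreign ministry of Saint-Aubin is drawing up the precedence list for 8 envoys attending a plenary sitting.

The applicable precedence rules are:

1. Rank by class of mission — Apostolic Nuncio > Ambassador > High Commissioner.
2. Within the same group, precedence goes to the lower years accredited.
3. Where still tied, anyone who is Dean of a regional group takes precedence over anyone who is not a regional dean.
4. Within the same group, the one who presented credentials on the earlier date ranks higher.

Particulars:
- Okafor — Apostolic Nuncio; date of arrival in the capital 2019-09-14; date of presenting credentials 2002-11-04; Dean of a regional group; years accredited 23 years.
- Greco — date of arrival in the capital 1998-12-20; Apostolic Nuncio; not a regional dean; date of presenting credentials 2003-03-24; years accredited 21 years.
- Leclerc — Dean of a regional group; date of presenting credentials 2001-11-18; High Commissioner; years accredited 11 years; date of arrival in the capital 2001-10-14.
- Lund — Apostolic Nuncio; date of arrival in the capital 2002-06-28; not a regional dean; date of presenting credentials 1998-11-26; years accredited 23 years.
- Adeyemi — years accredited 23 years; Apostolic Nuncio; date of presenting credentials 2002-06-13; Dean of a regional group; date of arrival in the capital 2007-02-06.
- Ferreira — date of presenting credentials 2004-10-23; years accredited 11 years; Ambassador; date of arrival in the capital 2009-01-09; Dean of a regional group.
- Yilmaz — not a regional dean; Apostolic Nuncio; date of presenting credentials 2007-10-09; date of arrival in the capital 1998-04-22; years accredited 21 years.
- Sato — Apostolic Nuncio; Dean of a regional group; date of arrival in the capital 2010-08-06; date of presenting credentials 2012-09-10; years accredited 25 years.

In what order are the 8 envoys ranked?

By class of mission: Greco, Yilmaz, Adeyemi, Okafor, Lund and Sato (Apostolic Nuncio); then Ferreira (Ambassador); then Leclerc (High Commissioner).
Among Greco, Yilmaz, Adeyemi, Okafor, Lund and Sato, by years accredited (lower first): Greco and Yilmaz (21 years) before Adeyemi, Okafor and Lund (23 years) before Sato (25 years).
Greco and Yilmaz are each not a regional dean, so the next rule applies.
Among Greco and Yilmaz, by date of presenting credentials (earlier first): Greco (2003-03-24) before Yilmaz (2007-10-09).
Among Adeyemi, Okafor and Lund, Dean of a regional group before not a regional dean: Adeyemi and Okafor (Dean of a regional group) before Lund (not a regional dean).
Among Adeyemi and Okafor, by date of presenting credentials (earlier first): Adeyemi (2002-06-13) before Okafor (2002-11-04).
Full order: Greco, Yilmaz, Adeyemi, Okafor, Lund, Sato, Ferreira, Leclerc.

Greco, Yilmaz, Adeyemi, Okafor, Lund, Sato, Ferreira, Leclerc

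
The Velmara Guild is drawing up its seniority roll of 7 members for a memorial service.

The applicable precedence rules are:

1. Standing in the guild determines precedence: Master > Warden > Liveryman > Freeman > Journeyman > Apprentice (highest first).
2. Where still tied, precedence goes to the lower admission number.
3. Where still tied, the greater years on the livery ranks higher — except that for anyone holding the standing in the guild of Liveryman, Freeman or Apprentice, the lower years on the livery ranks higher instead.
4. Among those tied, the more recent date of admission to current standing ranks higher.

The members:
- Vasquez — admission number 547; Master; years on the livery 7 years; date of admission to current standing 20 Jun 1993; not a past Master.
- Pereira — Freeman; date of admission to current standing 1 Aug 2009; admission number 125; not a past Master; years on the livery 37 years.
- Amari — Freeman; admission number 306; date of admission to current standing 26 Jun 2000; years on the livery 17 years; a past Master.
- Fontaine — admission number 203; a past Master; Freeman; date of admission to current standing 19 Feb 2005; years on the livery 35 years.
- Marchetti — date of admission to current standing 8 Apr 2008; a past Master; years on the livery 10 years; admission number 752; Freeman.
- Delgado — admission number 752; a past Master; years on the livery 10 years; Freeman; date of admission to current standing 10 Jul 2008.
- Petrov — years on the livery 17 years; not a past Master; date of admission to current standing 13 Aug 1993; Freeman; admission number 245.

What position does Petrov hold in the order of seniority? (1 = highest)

4

By standing in the guild: Vasquez (Master); then Pereira, Fontaine, Petrov, Amari, Delgado and Marchetti (Freeman).
Among Pereira, Fontaine, Petrov, Amari, Delgado and Marchetti, by admission number (lower first): Pereira (125) before Fontaine (203) before Petrov (245) before Amari (306) before Delgado and Marchetti (752).
Delgado and Marchetti both have years on the livery 10 years, so the next rule applies.
Among Delgado and Marchetti, by date of admission to current standing (later first): Delgado (10 Jul 2008) before Marchetti (8 Apr 2008).
Order: Vasquez, Pereira, Fontaine, Petrov, Amari, Delgado, Marchetti. So position 4.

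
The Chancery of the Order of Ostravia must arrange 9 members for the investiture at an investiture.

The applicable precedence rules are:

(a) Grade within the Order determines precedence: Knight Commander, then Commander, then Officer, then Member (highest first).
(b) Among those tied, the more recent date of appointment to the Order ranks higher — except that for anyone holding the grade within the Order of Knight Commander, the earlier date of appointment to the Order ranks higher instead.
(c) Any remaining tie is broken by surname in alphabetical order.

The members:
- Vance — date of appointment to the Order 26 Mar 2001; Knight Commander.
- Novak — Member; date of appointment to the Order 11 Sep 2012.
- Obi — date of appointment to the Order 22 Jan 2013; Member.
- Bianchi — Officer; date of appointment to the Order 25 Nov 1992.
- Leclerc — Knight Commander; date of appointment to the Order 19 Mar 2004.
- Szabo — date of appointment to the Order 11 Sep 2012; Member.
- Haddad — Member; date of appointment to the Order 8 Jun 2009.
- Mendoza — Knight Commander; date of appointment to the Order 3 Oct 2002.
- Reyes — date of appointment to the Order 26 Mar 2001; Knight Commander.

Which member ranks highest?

Reyes

By grade within the Order: Reyes, Vance, Mendoza and Leclerc (Knight Commander); then Bianchi (Officer); then Obi, Novak, Szabo and Haddad (Member).
Among Reyes, Vance, Mendoza and Leclerc, by date of appointment to the Order (earlier first) (reversed rule for this group): Reyes and Vance (26 Mar 2001) before Mendoza (3 Oct 2002) before Leclerc (19 Mar 2004).
Among Reyes and Vance, alphabetically by surname: Reyes before Vance.
Among Obi, Novak, Szabo and Haddad, by date of appointment to the Order (later first): Obi (22 Jan 2013) before Novak and Szabo (11 Sep 2012) before Haddad (8 Jun 2009).
Among Novak and Szabo, alphabetically by surname: Novak before Szabo.
Order: Reyes, Vance, Mendoza, Leclerc, Bianchi, Obi, Novak, Szabo, Haddad.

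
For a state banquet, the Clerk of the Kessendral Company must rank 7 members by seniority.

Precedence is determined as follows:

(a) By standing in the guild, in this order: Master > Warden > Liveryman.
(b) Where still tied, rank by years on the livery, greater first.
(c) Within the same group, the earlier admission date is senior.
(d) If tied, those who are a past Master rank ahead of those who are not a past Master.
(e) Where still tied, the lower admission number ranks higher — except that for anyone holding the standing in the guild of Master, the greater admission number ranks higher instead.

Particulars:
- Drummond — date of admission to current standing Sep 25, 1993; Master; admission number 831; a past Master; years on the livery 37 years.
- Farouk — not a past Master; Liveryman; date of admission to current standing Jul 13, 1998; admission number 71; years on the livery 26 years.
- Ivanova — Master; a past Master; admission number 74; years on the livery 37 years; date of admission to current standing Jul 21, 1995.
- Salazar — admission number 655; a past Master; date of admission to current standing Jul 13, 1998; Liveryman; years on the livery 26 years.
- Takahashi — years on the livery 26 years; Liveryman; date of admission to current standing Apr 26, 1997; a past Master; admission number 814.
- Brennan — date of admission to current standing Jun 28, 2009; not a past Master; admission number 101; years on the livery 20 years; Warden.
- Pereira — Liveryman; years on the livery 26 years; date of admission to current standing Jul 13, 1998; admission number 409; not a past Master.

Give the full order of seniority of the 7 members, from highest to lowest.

By standing in the guild: Drummond and Ivanova (Master); then Brennan (Warden); then Takahashi, Salazar, Farouk and Pereira (Liveryman).
Drummond and Ivanova both have years on the livery 37 years, so the next rule applies.
Among Drummond and Ivanova, by date of admission to current standing (earlier first): Drummond (Sep 25, 1993) before Ivanova (Jul 21, 1995).
Takahashi, Salazar, Farouk and Pereira all have years on the livery 26 years, so the next rule applies.
Among Takahashi, Salazar, Farouk and Pereira, by date of admission to current standing (earlier first): Takahashi (Apr 26, 1997) before Salazar, Farouk and Pereira (Jul 13, 1998).
Among Salazar, Farouk and Pereira, a past Master before not a past Master: Salazar (a past Master) before Farouk and Pereira (not a past Master).
Among Farouk and Pereira, by admission number (lower first): Farouk (71) before Pereira (409).
Full order: Drummond, Ivanova, Brennan, Takahashi, Salazar, Farouk, Pereira.

Drummond, Ivanova, Brennan, Takahashi, Salazar, Farouk, Pereira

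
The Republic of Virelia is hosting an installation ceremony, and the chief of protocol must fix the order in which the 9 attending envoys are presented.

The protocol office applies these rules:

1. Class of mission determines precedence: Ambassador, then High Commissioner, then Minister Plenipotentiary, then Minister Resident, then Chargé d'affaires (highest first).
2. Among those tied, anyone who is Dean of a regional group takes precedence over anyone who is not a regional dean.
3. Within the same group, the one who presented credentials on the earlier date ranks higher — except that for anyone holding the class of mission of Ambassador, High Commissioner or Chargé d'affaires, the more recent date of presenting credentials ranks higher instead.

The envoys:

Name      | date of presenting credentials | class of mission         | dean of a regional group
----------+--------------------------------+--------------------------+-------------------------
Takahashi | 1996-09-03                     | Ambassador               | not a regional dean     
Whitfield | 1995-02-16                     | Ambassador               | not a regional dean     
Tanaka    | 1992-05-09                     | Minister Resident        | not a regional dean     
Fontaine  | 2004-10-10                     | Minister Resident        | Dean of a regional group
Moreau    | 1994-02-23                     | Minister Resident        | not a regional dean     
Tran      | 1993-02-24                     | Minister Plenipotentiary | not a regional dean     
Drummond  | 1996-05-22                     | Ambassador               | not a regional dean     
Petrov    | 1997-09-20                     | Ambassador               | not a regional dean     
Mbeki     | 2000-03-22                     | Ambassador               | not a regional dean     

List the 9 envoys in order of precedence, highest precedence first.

By class of mission: Mbeki, Petrov, Takahashi, Drummond and Whitfield (Ambassador); then Tran (Minister Plenipotentiary); then Fontaine, Tanaka and Moreau (Minister Resident).
Mbeki, Petrov, Takahashi, Drummond and Whitfield are each not a regional dean, so the next rule applies.
Among Mbeki, Petrov, Takahashi, Drummond and Whitfield, by date of presenting credentials (later first) (reversed rule for this group): Mbeki (2000-03-22) before Petrov (1997-09-20) before Takahashi (1996-09-03) before Drummond (1996-05-22) before Whitfield (1995-02-16).
Among Fontaine, Tanaka and Moreau, Dean of a regional group before not a regional dean: Fontaine (Dean of a regional group) before Tanaka and Moreau (not a regional dean).
Among Tanaka and Moreau, by date of presenting credentials (earlier first): Tanaka (1992-05-09) before Moreau (1994-02-23).
Full order: Mbeki, Petrov, Takahashi, Drummond, Whitfield, Tran, Fontaine, Tanaka, Moreau.

Mbeki, Petrov, Takahashi, Drummond, Whitfield, Tran, Fontaine, Tanaka, Moreau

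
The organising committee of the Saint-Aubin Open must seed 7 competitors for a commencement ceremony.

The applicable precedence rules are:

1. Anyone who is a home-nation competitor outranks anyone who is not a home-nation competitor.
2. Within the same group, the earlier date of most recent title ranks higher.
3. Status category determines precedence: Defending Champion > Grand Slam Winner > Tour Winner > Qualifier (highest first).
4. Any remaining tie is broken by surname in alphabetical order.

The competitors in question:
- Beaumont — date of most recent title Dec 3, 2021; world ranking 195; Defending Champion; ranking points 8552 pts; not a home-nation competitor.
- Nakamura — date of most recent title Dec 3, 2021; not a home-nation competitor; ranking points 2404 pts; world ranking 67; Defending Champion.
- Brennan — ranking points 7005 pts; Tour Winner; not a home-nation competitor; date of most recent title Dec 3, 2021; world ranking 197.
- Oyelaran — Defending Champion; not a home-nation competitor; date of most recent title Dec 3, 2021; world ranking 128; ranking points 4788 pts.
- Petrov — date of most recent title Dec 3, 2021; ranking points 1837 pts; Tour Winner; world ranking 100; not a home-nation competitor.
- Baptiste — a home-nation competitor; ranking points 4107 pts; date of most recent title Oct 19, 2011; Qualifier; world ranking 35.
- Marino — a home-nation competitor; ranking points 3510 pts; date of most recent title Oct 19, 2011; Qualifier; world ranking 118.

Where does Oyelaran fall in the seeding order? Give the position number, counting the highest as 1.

By the first rule: Baptiste and Marino (both a home-nation competitor); then Beaumont, Nakamura, Oyelaran, Brennan and Petrov (each not a home-nation competitor).
Baptiste and Marino both have date of most recent title Oct 19, 2011, so the next rule applies.
Baptiste and Marino are each Qualifier, so the next rule applies.
Among Baptiste and Marino, alphabetically by surname: Baptiste before Marino.
Beaumont, Nakamura, Oyelaran, Brennan and Petrov all have date of most recent title Dec 3, 2021, so the next rule applies.
Among Beaumont, Nakamura, Oyelaran, Brennan and Petrov, by status category: Beaumont, Nakamura and Oyelaran (Defending Champion) before Brennan and Petrov (Tour Winner).
Among Beaumont, Nakamura and Oyelaran, alphabetically by surname: Beaumont before Nakamura before Oyelaran.
Among Brennan and Petrov, alphabetically by surname: Brennan before Petrov.
Order: Baptiste, Marino, Beaumont, Nakamura, Oyelaran, Brennan, Petrov. So position 5.

5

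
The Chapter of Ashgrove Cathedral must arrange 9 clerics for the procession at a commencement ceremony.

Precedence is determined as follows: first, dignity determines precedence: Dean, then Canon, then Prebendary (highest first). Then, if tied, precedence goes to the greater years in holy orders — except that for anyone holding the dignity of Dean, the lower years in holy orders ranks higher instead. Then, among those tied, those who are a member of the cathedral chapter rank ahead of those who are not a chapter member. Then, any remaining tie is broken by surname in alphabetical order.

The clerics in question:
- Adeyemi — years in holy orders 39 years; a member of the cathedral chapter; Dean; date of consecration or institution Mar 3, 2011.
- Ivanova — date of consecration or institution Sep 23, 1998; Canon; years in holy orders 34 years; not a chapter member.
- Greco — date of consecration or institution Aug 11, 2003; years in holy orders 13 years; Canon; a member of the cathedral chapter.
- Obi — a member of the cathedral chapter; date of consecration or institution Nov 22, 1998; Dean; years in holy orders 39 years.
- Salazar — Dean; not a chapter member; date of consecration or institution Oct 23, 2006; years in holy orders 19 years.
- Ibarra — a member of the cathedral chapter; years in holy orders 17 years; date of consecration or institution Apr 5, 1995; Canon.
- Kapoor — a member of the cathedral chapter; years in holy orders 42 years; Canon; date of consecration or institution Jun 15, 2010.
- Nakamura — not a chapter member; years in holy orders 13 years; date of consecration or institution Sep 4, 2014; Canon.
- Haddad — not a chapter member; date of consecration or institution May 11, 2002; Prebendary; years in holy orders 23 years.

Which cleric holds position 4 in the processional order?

Kapoor

By dignity: Salazar, Adeyemi and Obi (Dean); then Kapoor, Ivanova, Ibarra, Greco and Nakamura (Canon); then Haddad (Prebendary).
Among Salazar, Adeyemi and Obi, by years in holy orders (lower first) (reversed rule for this group): Salazar (19 years) before Adeyemi and Obi (39 years).
Adeyemi and Obi are each a member of the cathedral chapter, so the next rule applies.
Among Adeyemi and Obi, alphabetically by surname: Adeyemi before Obi.
Among Kapoor, Ivanova, Ibarra, Greco and Nakamura, by years in holy orders (higher first): Kapoor (42 years) before Ivanova (34 years) before Ibarra (17 years) before Greco and Nakamura (13 years).
Among Greco and Nakamura, a member of the cathedral chapter before not a chapter member: Greco (a member of the cathedral chapter) before Nakamura (not a chapter member).
Order: Salazar, Adeyemi, Obi, Kapoor, Ivanova, Ibarra, Greco, Nakamura, Haddad.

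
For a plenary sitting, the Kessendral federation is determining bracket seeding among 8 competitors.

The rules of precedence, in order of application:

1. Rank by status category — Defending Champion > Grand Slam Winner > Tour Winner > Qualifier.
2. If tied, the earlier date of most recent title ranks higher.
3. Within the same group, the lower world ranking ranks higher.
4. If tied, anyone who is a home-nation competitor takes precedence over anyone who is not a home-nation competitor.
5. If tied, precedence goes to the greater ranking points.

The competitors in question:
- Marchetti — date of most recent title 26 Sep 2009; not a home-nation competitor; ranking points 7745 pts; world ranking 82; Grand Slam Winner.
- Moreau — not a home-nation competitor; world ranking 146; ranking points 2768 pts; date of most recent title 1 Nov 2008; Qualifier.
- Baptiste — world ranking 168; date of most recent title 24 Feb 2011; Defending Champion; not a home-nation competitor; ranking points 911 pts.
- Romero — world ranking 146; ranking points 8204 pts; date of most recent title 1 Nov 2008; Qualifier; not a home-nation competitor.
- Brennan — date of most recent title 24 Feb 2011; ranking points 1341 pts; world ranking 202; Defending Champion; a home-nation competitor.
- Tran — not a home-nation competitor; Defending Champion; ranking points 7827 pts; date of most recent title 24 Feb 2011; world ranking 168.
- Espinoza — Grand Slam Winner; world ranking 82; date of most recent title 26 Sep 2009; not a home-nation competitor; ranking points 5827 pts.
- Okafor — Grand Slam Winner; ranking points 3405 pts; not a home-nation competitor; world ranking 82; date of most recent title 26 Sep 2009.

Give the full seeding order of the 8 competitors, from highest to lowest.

Tran, Baptiste, Brennan, Marchetti, Espinoza, Okafor, Romero, Moreau

By status category: Tran, Baptiste and Brennan (Defending Champion); then Marchetti, Espinoza and Okafor (Grand Slam Winner); then Romero and Moreau (Qualifier).
Tran, Baptiste and Brennan all have date of most recent title 24 Feb 2011, so the next rule applies.
Among Tran, Baptiste and Brennan, by world ranking (lower first): Tran and Baptiste (168) before Brennan (202).
Tran and Baptiste are each not a home-nation competitor, so the next rule applies.
Among Tran and Baptiste, by ranking points (higher first): Tran (7827 pts) before Baptiste (911 pts).
Marchetti, Espinoza and Okafor all have date of most recent title 26 Sep 2009, so the next rule applies.
Marchetti, Espinoza and Okafor all have world ranking 82, so the next rule applies.
Marchetti, Espinoza and Okafor are each not a home-nation competitor, so the next rule applies.
Among Marchetti, Espinoza and Okafor, by ranking points (higher first): Marchetti (7745 pts) before Espinoza (5827 pts) before Okafor (3405 pts).
Romero and Moreau both have date of most recent title 1 Nov 2008, so the next rule applies.
Romero and Moreau both have world ranking 146, so the next rule applies.
Romero and Moreau are each not a home-nation competitor, so the next rule applies.
Among Romero and Moreau, by ranking points (higher first): Romero (8204 pts) before Moreau (2768 pts).
Full order: Tran, Baptiste, Brennan, Marchetti, Espinoza, Okafor, Romero, Moreau.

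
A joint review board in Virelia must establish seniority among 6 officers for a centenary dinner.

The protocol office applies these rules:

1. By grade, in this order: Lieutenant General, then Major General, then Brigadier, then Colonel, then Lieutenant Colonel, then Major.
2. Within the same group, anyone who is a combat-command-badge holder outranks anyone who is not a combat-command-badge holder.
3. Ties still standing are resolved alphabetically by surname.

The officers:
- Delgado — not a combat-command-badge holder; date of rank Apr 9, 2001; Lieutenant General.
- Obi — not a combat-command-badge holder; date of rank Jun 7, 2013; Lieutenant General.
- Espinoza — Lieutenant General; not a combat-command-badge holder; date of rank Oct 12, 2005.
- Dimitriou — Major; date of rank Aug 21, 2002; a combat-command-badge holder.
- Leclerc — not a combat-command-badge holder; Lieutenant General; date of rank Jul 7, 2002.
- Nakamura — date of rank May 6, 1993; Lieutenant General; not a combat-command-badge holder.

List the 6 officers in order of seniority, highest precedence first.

Delgado, Espinoza, Leclerc, Nakamura, Obi, Dimitriou

By grade: Delgado, Espinoza, Leclerc, Nakamura and Obi (Lieutenant General); then Dimitriou (Major).
Delgado, Espinoza, Leclerc, Nakamura and Obi are each not a combat-command-badge holder, so the next rule applies.
Among Delgado, Espinoza, Leclerc, Nakamura and Obi, alphabetically by surname: Delgado before Espinoza before Leclerc before Nakamura before Obi.
Full order: Delgado, Espinoza, Leclerc, Nakamura, Obi, Dimitriou.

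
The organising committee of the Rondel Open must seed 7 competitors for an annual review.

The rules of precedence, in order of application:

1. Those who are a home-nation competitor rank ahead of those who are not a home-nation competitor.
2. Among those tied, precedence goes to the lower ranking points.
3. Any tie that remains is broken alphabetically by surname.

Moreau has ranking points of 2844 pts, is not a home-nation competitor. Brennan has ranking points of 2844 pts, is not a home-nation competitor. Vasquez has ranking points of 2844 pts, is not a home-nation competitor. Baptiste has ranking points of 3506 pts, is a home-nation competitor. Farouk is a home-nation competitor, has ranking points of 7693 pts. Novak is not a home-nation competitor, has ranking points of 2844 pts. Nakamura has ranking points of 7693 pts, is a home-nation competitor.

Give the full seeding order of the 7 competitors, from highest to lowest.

Baptiste, Farouk, Nakamura, Brennan, Moreau, Novak, Vasquez

By the first rule: Baptiste, Farouk and Nakamura (each a home-nation competitor); then Brennan, Moreau, Novak and Vasquez (each not a home-nation competitor).
Among Baptiste, Farouk and Nakamura, by ranking points (lower first): Baptiste (3506 pts) before Farouk and Nakamura (7693 pts).
Among Farouk and Nakamura, alphabetically by surname: Farouk before Nakamura.
Brennan, Moreau, Novak and Vasquez all have ranking points 2844 pts, so the next rule applies.
Among Brennan, Moreau, Novak and Vasquez, alphabetically by surname: Brennan before Moreau before Novak before Vasquez.
Full order: Baptiste, Farouk, Nakamura, Brennan, Moreau, Novak, Vasquez.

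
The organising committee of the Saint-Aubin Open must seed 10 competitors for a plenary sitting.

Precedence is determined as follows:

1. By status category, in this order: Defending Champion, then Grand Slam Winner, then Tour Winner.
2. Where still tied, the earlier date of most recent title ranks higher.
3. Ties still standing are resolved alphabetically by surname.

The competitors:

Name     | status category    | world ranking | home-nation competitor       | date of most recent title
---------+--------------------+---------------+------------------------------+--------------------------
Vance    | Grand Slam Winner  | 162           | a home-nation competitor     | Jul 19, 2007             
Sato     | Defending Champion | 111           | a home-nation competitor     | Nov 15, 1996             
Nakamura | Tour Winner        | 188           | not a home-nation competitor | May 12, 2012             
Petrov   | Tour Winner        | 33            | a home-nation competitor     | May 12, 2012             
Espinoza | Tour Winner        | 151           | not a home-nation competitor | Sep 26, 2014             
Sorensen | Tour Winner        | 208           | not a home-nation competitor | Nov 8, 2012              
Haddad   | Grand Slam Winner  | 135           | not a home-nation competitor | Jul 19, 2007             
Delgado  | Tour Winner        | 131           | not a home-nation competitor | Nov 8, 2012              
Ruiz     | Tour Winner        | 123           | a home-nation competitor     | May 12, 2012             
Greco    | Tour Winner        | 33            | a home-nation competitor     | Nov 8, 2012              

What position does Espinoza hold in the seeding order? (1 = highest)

10

By status category: Sato (Defending Champion); then Haddad and Vance (Grand Slam Winner); then Nakamura, Petrov, Ruiz, Delgado, Greco, Sorensen and Espinoza (Tour Winner).
Haddad and Vance both have date of most recent title Jul 19, 2007, so the next rule applies.
Among Haddad and Vance, alphabetically by surname: Haddad before Vance.
Among Nakamura, Petrov, Ruiz, Delgado, Greco, Sorensen and Espinoza, by date of most recent title (earlier first): Nakamura, Petrov and Ruiz (May 12, 2012) before Delgado, Greco and Sorensen (Nov 8, 2012) before Espinoza (Sep 26, 2014).
Among Nakamura, Petrov and Ruiz, alphabetically by surname: Nakamura before Petrov before Ruiz.
Among Delgado, Greco and Sorensen, alphabetically by surname: Delgado before Greco before Sorensen.
Order: Sato, Haddad, Vance, Nakamura, Petrov, Ruiz, Delgado, Greco, Sorensen, Espinoza. So position 10.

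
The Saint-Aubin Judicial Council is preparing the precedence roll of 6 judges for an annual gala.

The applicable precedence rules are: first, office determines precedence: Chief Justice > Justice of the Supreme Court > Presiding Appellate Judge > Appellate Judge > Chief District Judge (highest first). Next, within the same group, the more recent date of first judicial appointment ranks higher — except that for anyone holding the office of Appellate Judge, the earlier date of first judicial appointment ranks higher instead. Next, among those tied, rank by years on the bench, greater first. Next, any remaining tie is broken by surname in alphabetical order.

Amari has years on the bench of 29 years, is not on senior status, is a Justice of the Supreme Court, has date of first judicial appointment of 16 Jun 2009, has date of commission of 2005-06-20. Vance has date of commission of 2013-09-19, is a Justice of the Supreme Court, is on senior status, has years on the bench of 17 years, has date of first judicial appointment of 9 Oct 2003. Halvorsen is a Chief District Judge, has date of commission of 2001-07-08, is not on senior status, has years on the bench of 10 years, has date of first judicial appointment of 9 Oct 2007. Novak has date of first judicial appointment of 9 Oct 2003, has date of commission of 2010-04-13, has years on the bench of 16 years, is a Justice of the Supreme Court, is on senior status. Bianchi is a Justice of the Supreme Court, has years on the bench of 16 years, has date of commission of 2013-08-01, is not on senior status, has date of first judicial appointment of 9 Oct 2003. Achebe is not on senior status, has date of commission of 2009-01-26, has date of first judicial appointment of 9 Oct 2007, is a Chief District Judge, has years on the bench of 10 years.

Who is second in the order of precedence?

By office: Amari, Vance, Bianchi and Novak (Justice of the Supreme Court); then Achebe and Halvorsen (Chief District Judge).
Among Amari, Vance, Bianchi and Novak, by date of first judicial appointment (later first): Amari (16 Jun 2009) before Vance, Bianchi and Novak (9 Oct 2003).
Among Vance, Bianchi and Novak, by years on the bench (higher first): Vance (17 years) before Bianchi and Novak (16 years).
Among Bianchi and Novak, alphabetically by surname: Bianchi before Novak.
Achebe and Halvorsen both have date of first judicial appointment 9 Oct 2007, so the next rule applies.
Achebe and Halvorsen both have years on the bench 10 years, so the next rule applies.
Among Achebe and Halvorsen, alphabetically by surname: Achebe before Halvorsen.
Order: Amari, Vance, Bianchi, Novak, Achebe, Halvorsen.

Vance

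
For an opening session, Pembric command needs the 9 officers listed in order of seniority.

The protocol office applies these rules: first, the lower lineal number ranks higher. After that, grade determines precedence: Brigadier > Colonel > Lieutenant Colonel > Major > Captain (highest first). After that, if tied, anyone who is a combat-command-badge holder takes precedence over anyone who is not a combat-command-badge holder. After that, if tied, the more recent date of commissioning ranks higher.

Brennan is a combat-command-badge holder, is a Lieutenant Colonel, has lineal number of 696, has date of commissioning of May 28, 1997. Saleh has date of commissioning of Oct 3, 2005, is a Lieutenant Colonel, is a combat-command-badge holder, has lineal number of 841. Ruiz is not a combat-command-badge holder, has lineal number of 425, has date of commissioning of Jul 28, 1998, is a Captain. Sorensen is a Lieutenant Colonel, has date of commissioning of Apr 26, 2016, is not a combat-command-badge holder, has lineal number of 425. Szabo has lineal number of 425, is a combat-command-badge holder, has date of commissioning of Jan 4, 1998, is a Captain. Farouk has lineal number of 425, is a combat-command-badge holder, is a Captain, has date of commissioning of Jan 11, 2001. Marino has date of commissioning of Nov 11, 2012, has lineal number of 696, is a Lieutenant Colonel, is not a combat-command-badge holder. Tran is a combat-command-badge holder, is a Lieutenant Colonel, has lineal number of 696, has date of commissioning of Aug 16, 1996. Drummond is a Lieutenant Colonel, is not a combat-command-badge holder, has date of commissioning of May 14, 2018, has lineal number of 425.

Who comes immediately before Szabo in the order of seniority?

By lineal number (lower first): Drummond, Sorensen, Farouk, Szabo and Ruiz (each 425); then Brennan, Tran and Marino (each 696); then Saleh (841).
Among Drummond, Sorensen, Farouk, Szabo and Ruiz, by grade: Drummond and Sorensen (Lieutenant Colonel) before Farouk, Szabo and Ruiz (Captain).
Drummond and Sorensen are each not a combat-command-badge holder, so the next rule applies.
Among Drummond and Sorensen, by date of commissioning (later first): Drummond (May 14, 2018) before Sorensen (Apr 26, 2016).
Among Farouk, Szabo and Ruiz, a combat-command-badge holder before not a combat-command-badge holder: Farouk and Szabo (a combat-command-badge holder) before Ruiz (not a combat-command-badge holder).
Among Farouk and Szabo, by date of commissioning (later first): Farouk (Jan 11, 2001) before Szabo (Jan 4, 1998).
Brennan, Tran and Marino are each Lieutenant Colonel, so the next rule applies.
Among Brennan, Tran and Marino, a combat-command-badge holder before not a combat-command-badge holder: Brennan and Tran (a combat-command-badge holder) before Marino (not a combat-command-badge holder).
Among Brennan and Tran, by date of commissioning (later first): Brennan (May 28, 1997) before Tran (Aug 16, 1996).
Order: Drummond, Sorensen, Farouk, Szabo, Ruiz, Brennan, Tran, Marino, Saleh.

Farouk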